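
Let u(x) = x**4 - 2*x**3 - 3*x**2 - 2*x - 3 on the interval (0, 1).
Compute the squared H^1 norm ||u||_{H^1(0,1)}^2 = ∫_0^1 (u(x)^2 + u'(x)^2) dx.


||u||_{H^1}^2 = 6577/90

The H^1 norm (squared) on an interval (0, L) is
  ||u||_{H^1}^2 = ∫_0^L u(x)^2 dx + ∫_0^L u'(x)^2 dx.
Compute u'(x) = 4*x**3 - 6*x**2 - 6*x - 2.
Then u(x)^2 = x**8 - 4*x**7 - 2*x**6 + 8*x**5 + 11*x**4 + 24*x**3 + 22*x**2 + 12*x + 9 and u'(x)^2 = 16*x**6 - 48*x**5 - 12*x**4 + 56*x**3 + 60*x**2 + 24*x + 4.
Integrate each monomial from 0 to 1 using ∫_0^1 c·x^n dx = c·1^(n+1)/(n+1):
  ∫_0^1 u(x)^2 dx = ∫_0^1 (x^8 - 4*x^7 - 2*x^6 + 8*x^5 + 11*x^4 + 24*x^3 + 22*x^2 + 12*x + 9) dx. Term by term:
    ∫_0^1 x^8 dx = 1/9;  ∫_0^1 -4*x^7 dx = -1/2;  ∫_0^1 -2*x^6 dx = -2/7;
    ∫_0^1 8*x^5 dx = 4/3;  ∫_0^1 11*x^4 dx = 11/5;  ∫_0^1 24*x^3 dx = 6;
    ∫_0^1 22*x^2 dx = 22/3;  ∫_0^1 12*x dx = 6;  ∫_0^1 9 dx = 9.
  Sum: 1/9 − 1/2 − 2/7 + 4/3 + 11/5 + 6 + 22/3 + 6 + 9 = 19651/630.
  ∫_0^1 u'(x)^2 dx = ∫_0^1 (16*x^6 - 48*x^5 - 12*x^4 + 56*x^3 + 60*x^2 + 24*x + 4) dx. Term by term:
    ∫_0^1 16*x^6 dx = 16/7;  ∫_0^1 -48*x^5 dx = -8;  ∫_0^1 -12*x^4 dx = -12/5;
    ∫_0^1 56*x^3 dx = 14;  ∫_0^1 60*x^2 dx = 20;  ∫_0^1 24*x dx = 12;
    ∫_0^1 4 dx = 4.
  Sum: 16/7 − 8 − 12/5 + 14 + 20 + 12 + 4 = 1466/35.
Adding: ||u||_{H^1}^2 = 19651/630 + 1466/35 = 6577/90.


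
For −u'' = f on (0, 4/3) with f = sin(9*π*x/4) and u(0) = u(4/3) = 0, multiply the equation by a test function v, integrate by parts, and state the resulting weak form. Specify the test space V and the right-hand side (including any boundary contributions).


V = H^1_0(0, 4/3) (so v(0) = v(4/3) = 0); weak form: ∫_0^4/3 u'v' dx = ∫_0^4/3 (sin(9*π*x/4)) v dx for all v ∈ V.

Multiply both sides by a test function v and integrate from 0 to 4/3:
  ∫_0^4/3 −u''(x) v(x) dx = ∫_0^4/3 f(x) v(x) dx.
Integrate the LHS by parts once:
  ∫_0^4/3 −u'' v dx = −[u'(x) v(x)]_0^4/3 + ∫_0^4/3 u'(x) v'(x) dx.
Thus ∫_0^4/3 u'(x) v'(x) dx = ∫_0^4/3 f(x) v(x) dx + [u'(x) v(x)]_0^4/3.
Choose V so that boundary terms are either known or forced to vanish.
u is Dirichlet: u(0) = u(4/3) = 0. Let V = H^1_0(0, 4/3); then v(0) = v(4/3) = 0, and [u' v]_0^4/3 = 0.
Weak formulation: find u (satisfying any essential BC) such that ∫_0^4/3 u'(x) v'(x) dx = ∫_0^4/3 f v dx for all v ∈ V.
Substituting f(x) = sin(9*π*x/4), the right-hand side is ∫_0^4/3 (sin(9*π*x/4)) v dx.


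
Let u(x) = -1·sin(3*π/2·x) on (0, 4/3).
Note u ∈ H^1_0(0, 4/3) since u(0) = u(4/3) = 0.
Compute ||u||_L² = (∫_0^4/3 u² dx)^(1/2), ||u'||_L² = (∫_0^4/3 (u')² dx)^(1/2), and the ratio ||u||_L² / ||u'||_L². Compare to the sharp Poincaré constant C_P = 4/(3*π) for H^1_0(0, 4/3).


||u||_L² / ||u'||_L² = 2/(3*π) < C_P = 4/(3*π).

u(x) = -1·sin(3*π/2·x), so u'(x) = -3*π*cos(3*π*x/2)/2.
Writing u(x) = A·sin(kπx/L) with A = -1 and k = 2, use ∫_0^L sin²(kπx/L) dx = L/2 and ∫_0^L cos²(kπx/L) dx = L/2.
u² = 1·sin²(3*π/2·x) and (u')² = 9*π^2/4·cos²(3*π/2·x), and each of sin², cos² integrates to L/2 = 2/3 over (0, 4/3).
∫_0^4/3 u² dx = 2/3, so ||u||_L² = sqrt(6)/3.
∫_0^4/3 (u')² dx = 3*π^2/2, so ||u'||_L² = sqrt(6)*π/2.
Ratio ||u||_L² / ||u'||_L² = 2/(3*π).
Sharp Poincaré constant on H^1_0(0, 4/3) is C_P = L/π = 4/(3*π), achieved by sin(3*π/4·x).
This is the k = 2 harmonic; the ratio L/(kπ) is strictly less than C_P = L/π, consistent with the sharp inequality ||u||_L² ≤ C_P ||u'||_L².


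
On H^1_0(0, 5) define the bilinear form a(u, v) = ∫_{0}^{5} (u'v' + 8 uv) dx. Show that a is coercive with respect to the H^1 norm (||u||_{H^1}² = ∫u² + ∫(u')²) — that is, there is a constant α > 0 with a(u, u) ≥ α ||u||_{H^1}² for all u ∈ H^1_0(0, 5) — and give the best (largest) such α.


α = 1

Coercivity of a(·,·) on H^1_0(0, 5) means a(u, u) ≥ α ||u||_{H^1}² for every u ∈ H^1_0.
The interval has length L = 5, and Poincaré/coercivity depend only on L. Here a(u, u) = ∫(u')² + (8)·∫u².
Here c = 8 ≥ 1, so a(u,u) = ∫(u')² + c∫u² ≥ ∫(u')² + ∫u² = ||u||_{H^1}², i.e. α = 1 works. No larger α is possible: a(u,u) ≥ α||u||_{H^1}² means (1−α)∫(u')² ≥ (α−c)∫u², and for the modes u_n = sin(nπ(x−x₀)/L) (x₀ the left endpoint) one has ∫u_n²/∫(u_n')² = (L/(nπ))² → 0, so a(u_n,u_n)/||u_n||_{H^1}² → 1. Hence the optimal constant is α = 1.
Therefore α = 1.


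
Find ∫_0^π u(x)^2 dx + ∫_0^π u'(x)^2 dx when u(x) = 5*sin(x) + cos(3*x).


||u||_{H^1(0,π)}^2 = 30*π

u'(x) = -3*sin(3*x) + 5*cos(x).
Expand u² and (u')² and integrate term by term on (0, π), using: for integers n ≥ 1, ∫_0^π sin²(nx) dx = ∫_0^π cos²(nx) dx = π/2; for n ≠ n', ∫_0^π sin(nx)sin(n'x) dx = ∫_0^π cos(nx)cos(n'x) dx = 0; and by product-to-sum, ∫_0^π sin(nx)cos(n'x) dx = ½∫_0^π [sin((n+n')x) + sin((n−n')x)] dx, which is 0 when n+n' is even and 2n/(n²−n'²) when n+n' is odd (it need not vanish on (0, π)).
  u² squared terms: (5)²·∫sin(x)² dx = 25·π/2 = 25*π/2;  (1)²·∫cos(3x)² dx = 1·π/2 = π/2.
  u² cross terms: 2·(5)·(1)·∫sin(x)·cos(3x) dx = 10·(0) = 0.
  So ∫_0^π u² dx = 25*π/2 + π/2 + 0 = 13*π.
  (u')² squared terms: (-3)²·∫sin(3x)² dx = 9·π/2 = 9*π/2;  (5)²·∫cos(x)² dx = 25·π/2 = 25*π/2.
  (u')² cross terms: 2·(-3)·(5)·∫sin(3x)·cos(x) dx = -30·(0) = 0.
  So ∫_0^π (u')² dx = 9*π/2 + 25*π/2 + 0 = 17*π.
||u||_{H^1}^2 = (13*π) + (17*π) = 30*π.


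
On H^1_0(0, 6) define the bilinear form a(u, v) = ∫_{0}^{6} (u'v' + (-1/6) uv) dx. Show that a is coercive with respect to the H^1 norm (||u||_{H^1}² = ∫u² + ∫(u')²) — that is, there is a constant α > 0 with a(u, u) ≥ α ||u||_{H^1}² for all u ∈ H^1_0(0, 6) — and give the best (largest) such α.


α = (-6 + π^2)/(π^2 + 36)

Coercivity of a(·,·) on H^1_0(0, 6) means a(u, u) ≥ α ||u||_{H^1}² for every u ∈ H^1_0.
The interval has length L = 6, and Poincaré/coercivity depend only on L. Here a(u, u) = ∫(u')² + (-1/6)·∫u².
Here c = -1/6 < 0 with |c| < (π/L)² = π^2/36, so coercivity still holds. The condition a(u,u) ≥ α||u||_{H^1}² reads (1−α)∫(u')² ≥ (α−c)∫u². Any admissible α is ≤ 1 (rapidly oscillating u have ∫u²/∫(u')² → 0), and α = 1 would force 0 ≥ (1−c)∫u², impossible since c < 1; so 1−α > 0. By the sharp Poincaré inequality on H^1_0 of an interval of length L, ∫(u')² ≥ (π/L)²∫u² with equality for the first sine mode sin(π(x−x₀)/L) (x₀ the left endpoint), so the inequality holds for all u iff (1−α)(π/L)² ≥ α − c, i.e. α ≤ ((π/L)² + c)/((π/L)² + 1) = (1 + c(L/π)²)/(1 + (L/π)²). (Direct route, valid since c ≤ 0: Poincaré gives c∫u² ≥ c(L/π)²∫(u')², so a(u,u) ≥ (1 + c(L/π)²)∫(u')², while ||u||_{H^1}² ≤ (1 + (L/π)²)∫(u')²; dividing yields the same α.) With (π/L)² = π^2/36 and c = -1/6, the largest admissible constant is α = ((π/L)² + c)/((π/L)² + 1).
Simplifying, α = (-6 + π^2)/(π^2 + 36).


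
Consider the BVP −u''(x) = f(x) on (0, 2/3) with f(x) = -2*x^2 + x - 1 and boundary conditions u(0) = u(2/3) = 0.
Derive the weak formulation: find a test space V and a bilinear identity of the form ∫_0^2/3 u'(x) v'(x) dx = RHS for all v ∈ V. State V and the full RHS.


V = H^1_0(0, 2/3) (so v(0) = v(2/3) = 0); weak form: ∫_0^2/3 u'v' dx = ∫_0^2/3 (-2*x^2 + x - 1) v dx for all v ∈ V.

Multiply both sides by a test function v and integrate from 0 to 2/3:
  ∫_0^2/3 −u''(x) v(x) dx = ∫_0^2/3 f(x) v(x) dx.
Integrate the LHS by parts once:
  ∫_0^2/3 −u'' v dx = −[u'(x) v(x)]_0^2/3 + ∫_0^2/3 u'(x) v'(x) dx.
Thus ∫_0^2/3 u'(x) v'(x) dx = ∫_0^2/3 f(x) v(x) dx + [u'(x) v(x)]_0^2/3.
Choose V so that boundary terms are either known or forced to vanish.
u is Dirichlet: u(0) = u(2/3) = 0. Let V = H^1_0(0, 2/3); then v(0) = v(2/3) = 0, and [u' v]_0^2/3 = 0.
Weak formulation: find u (satisfying any essential BC) such that ∫_0^2/3 u'(x) v'(x) dx = ∫_0^2/3 f v dx for all v ∈ V.
Substituting f(x) = -2*x^2 + x - 1, the right-hand side is ∫_0^2/3 (-2*x^2 + x - 1) v dx.


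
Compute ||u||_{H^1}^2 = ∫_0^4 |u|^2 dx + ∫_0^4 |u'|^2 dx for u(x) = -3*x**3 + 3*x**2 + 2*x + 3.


||u||_{H^1}^2 = 1917812/105

The H^1 norm (squared) on an interval (0, L) is
  ||u||_{H^1}^2 = ∫_0^L u(x)^2 dx + ∫_0^L u'(x)^2 dx.
Compute u'(x) = -9*x**2 + 6*x + 2.
Then u(x)^2 = 9*x**6 - 18*x**5 - 3*x**4 - 6*x**3 + 22*x**2 + 12*x + 9 and u'(x)^2 = 81*x**4 - 108*x**3 + 24*x + 4.
Integrate each monomial from 0 to 4 using ∫_0^4 c·x^n dx = c·4^(n+1)/(n+1):
  ∫_0^4 u(x)^2 dx = ∫_0^4 (9*x^6 - 18*x^5 - 3*x^4 - 6*x^3 + 22*x^2 + 12*x + 9) dx. Term by term:
    ∫_0^4 9*x^6 dx = 147456/7;  ∫_0^4 -18*x^5 dx = -12288;  ∫_0^4 -3*x^4 dx = -3072/5;
    ∫_0^4 -6*x^3 dx = -384;  ∫_0^4 22*x^2 dx = 1408/3;  ∫_0^4 12*x dx = 96;
    ∫_0^4 9 dx = 36.
  Sum: 147456/7 − 12288 − 3072/5 − 384 + 1408/3 + 96 + 36 = 879908/105.
  ∫_0^4 u'(x)^2 dx = ∫_0^4 (81*x^4 - 108*x^3 + 24*x + 4) dx. Term by term:
    ∫_0^4 81*x^4 dx = 82944/5;  ∫_0^4 -108*x^3 dx = -6912;  ∫_0^4 24*x dx = 192;
    ∫_0^4 4 dx = 16.
  Sum: 82944/5 − 6912 + 192 + 16 = 49424/5.
Adding: ||u||_{H^1}^2 = 879908/105 + 49424/5 = 1917812/105.


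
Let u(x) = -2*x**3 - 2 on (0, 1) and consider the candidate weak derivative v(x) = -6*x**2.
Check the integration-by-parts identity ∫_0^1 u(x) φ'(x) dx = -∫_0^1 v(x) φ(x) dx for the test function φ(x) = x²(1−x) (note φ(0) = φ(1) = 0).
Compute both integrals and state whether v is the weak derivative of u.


LHS = 1/5, RHS = 1/5. Yes, v = u' weakly.

u(x) = -2*x**3 - 2, classical derivative u'(x) = -6*x**2.
φ(x) = x²(1−x), so φ'(x) = x*(2 - 3*x).
Note φ(0) = φ(1) = 0, so the boundary term u·φ vanishes.
LHS = ∫_0^1 u(x) φ'(x) dx = ∫_0^1 (6*x^5 - 4*x^4 + 6*x^2 - 4*x) dx. Term by term:
  ∫_0^1 6*x^5 dx = 1;  ∫_0^1 -4*x^4 dx = -4/5;  ∫_0^1 6*x^2 dx = 2;
  ∫_0^1 -4*x dx = -2.
Sum: 1 − 4/5 + 2 − 2 = 1/5.
So LHS = 1/5.
∫_0^1 v(x) φ(x) dx = ∫_0^1 (6*x^5 - 6*x^4) dx. Term by term:
  ∫_0^1 6*x^5 dx = 1;  ∫_0^1 -6*x^4 dx = -6/5.
Sum: 1 − 6/5 = -1/5.
So RHS = -∫_0^1 v(x) φ(x) dx = 1/5.
LHS = RHS, so the identity holds for this test φ.
Moreover u is smooth here and v(x) = u'(x) = -6*x**2 pointwise, so the identity holds for every test function. Hence v is the weak derivative of u.


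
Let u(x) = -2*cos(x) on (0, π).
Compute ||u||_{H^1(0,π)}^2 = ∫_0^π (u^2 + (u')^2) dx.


||u||_{H^1(0,π)}^2 = 4*π

u'(x) = 2*sin(x).
Expand u² and (u')² and integrate term by term on (0, π), using: for integers n ≥ 1, ∫_0^π sin²(nx) dx = ∫_0^π cos²(nx) dx = π/2; for n ≠ n', ∫_0^π sin(nx)sin(n'x) dx = ∫_0^π cos(nx)cos(n'x) dx = 0; and by product-to-sum, ∫_0^π sin(nx)cos(n'x) dx = ½∫_0^π [sin((n+n')x) + sin((n−n')x)] dx, which is 0 when n+n' is even and 2n/(n²−n'²) when n+n' is odd (it need not vanish on (0, π)).
  u² squared terms: (-2)²·∫cos(x)² dx = 4·π/2 = 2*π.
  So ∫_0^π u² dx = 2*π.
  (u')² squared terms: (2)²·∫sin(x)² dx = 4·π/2 = 2*π.
  So ∫_0^π (u')² dx = 2*π.
||u||_{H^1}^2 = (2*π) + (2*π) = 4*π.


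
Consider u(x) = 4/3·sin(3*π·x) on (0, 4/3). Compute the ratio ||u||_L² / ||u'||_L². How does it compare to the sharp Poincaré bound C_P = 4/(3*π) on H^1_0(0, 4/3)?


||u||_L² / ||u'||_L² = 1/(3*π) < C_P = 4/(3*π).

u(x) = 4/3·sin(3*π·x), so u'(x) = 4*π*cos(3*π*x).
Writing u(x) = A·sin(kπx/L) with A = 4/3 and k = 4, use ∫_0^L sin²(kπx/L) dx = L/2 and ∫_0^L cos²(kπx/L) dx = L/2.
u² = 16/9·sin²(3*π·x) and (u')² = 16*π^2·cos²(3*π·x), and each of sin², cos² integrates to L/2 = 2/3 over (0, 4/3).
∫_0^4/3 u² dx = 32/27, so ||u||_L² = 4*sqrt(6)/9.
∫_0^4/3 (u')² dx = 32*π^2/3, so ||u'||_L² = 4*sqrt(6)*π/3.
Ratio ||u||_L² / ||u'||_L² = 1/(3*π).
Sharp Poincaré constant on H^1_0(0, 4/3) is C_P = L/π = 4/(3*π), achieved by sin(3*π/4·x).
This is the k = 4 harmonic; the ratio L/(kπ) is strictly less than C_P = L/π, consistent with the sharp inequality ||u||_L² ≤ C_P ||u'||_L².


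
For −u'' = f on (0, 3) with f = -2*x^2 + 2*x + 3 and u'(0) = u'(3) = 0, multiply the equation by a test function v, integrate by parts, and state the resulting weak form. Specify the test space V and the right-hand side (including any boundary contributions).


V = H^1(0, 3) (no boundary constraint on v; u is determined up to an additive constant); weak form: ∫_0^3 u'v' dx = ∫_0^3 (-2*x^2 + 2*x + 3) v dx for all v ∈ V.

Multiply both sides by a test function v and integrate from 0 to 3:
  ∫_0^3 −u''(x) v(x) dx = ∫_0^3 f(x) v(x) dx.
Integrate the LHS by parts once:
  ∫_0^3 −u'' v dx = −[u'(x) v(x)]_0^3 + ∫_0^3 u'(x) v'(x) dx.
Thus ∫_0^3 u'(x) v'(x) dx = ∫_0^3 f(x) v(x) dx + [u'(x) v(x)]_0^3.
Choose V so that boundary terms are either known or forced to vanish.
u has homogeneous Neumann: u'(0) = u'(3) = 0. So [u' v]_0^3 = 0·v(3) − 0·v(0) = 0 for any v; take V = H^1(0, 3).
Weak formulation: find u (satisfying any essential BC) such that ∫_0^3 u'(x) v'(x) dx = ∫_0^3 f v dx for all v ∈ V (homogeneous Neumann, so boundary terms vanish).
Substituting f(x) = -2*x^2 + 2*x + 3, the right-hand side is ∫_0^3 (-2*x^2 + 2*x + 3) v dx.
Compatibility check (pure Neumann): taking v ≡ 1 ∈ V gives 0 = ∫_0^3 f dx + (0) − (0), i.e. ∫_0^3 f dx must equal u'(0) − u'(3) = 0. Indeed ∫_0^3 (-2*x^2 + 2*x + 3) dx = 0, so the data are compatible. The solution is then unique only up to an additive constant (fix it e.g. by requiring ∫_0^3 u dx = 0).


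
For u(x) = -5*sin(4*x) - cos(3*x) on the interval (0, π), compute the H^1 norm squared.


||u||_{H^1(0,π)}^2 = 800/7 + 435*π/2

u'(x) = 3*sin(3*x) - 20*cos(4*x).
Expand u² and (u')² and integrate term by term on (0, π), using: for integers n ≥ 1, ∫_0^π sin²(nx) dx = ∫_0^π cos²(nx) dx = π/2; for n ≠ n', ∫_0^π sin(nx)sin(n'x) dx = ∫_0^π cos(nx)cos(n'x) dx = 0; and by product-to-sum, ∫_0^π sin(nx)cos(n'x) dx = ½∫_0^π [sin((n+n')x) + sin((n−n')x)] dx, which is 0 when n+n' is even and 2n/(n²−n'²) when n+n' is odd (it need not vanish on (0, π)).
  u² squared terms: (-1)²·∫cos(3x)² dx = 1·π/2 = π/2;  (-5)²·∫sin(4x)² dx = 25·π/2 = 25*π/2.
  u² cross terms: 2·(-1)·(-5)·∫cos(3x)·sin(4x) dx = 10·(8/7) = 80/7.
  So ∫_0^π u² dx = π/2 + 25*π/2 + 80/7 = 80/7 + 13*π.
  (u')² squared terms: (-20)²·∫cos(4x)² dx = 400·π/2 = 200*π;  (3)²·∫sin(3x)² dx = 9·π/2 = 9*π/2.
  (u')² cross terms: 2·(-20)·(3)·∫cos(4x)·sin(3x) dx = -120·(-6/7) = 720/7.
  So ∫_0^π (u')² dx = 200*π + 9*π/2 + 720/7 = 720/7 + 409*π/2.
||u||_{H^1}^2 = (80/7 + 13*π) + (720/7 + 409*π/2) = 800/7 + 435*π/2.


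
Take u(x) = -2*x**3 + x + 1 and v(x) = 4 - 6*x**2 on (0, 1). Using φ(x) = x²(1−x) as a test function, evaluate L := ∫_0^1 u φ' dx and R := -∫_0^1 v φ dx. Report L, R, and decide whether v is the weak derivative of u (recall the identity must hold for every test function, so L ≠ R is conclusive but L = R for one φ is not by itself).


LHS = 7/60, RHS = -2/15. No, v is not the weak derivative of u.

u(x) = -2*x**3 + x + 1, classical derivative u'(x) = 1 - 6*x**2.
φ(x) = x²(1−x), so φ'(x) = x*(2 - 3*x).
Note φ(0) = φ(1) = 0, so the boundary term u·φ vanishes.
LHS = ∫_0^1 u(x) φ'(x) dx = ∫_0^1 (6*x^5 - 4*x^4 - 3*x^3 - x^2 + 2*x) dx. Term by term:
  ∫_0^1 6*x^5 dx = 1;  ∫_0^1 -4*x^4 dx = -4/5;  ∫_0^1 -3*x^3 dx = -3/4;
  ∫_0^1 -x^2 dx = -1/3;  ∫_0^1 2*x dx = 1.
Sum: 1 − 4/5 − 3/4 − 1/3 + 1 = 7/60.
So LHS = 7/60.
∫_0^1 v(x) φ(x) dx = ∫_0^1 (6*x^5 - 6*x^4 - 4*x^3 + 4*x^2) dx. Term by term:
  ∫_0^1 6*x^5 dx = 1;  ∫_0^1 -6*x^4 dx = -6/5;  ∫_0^1 -4*x^3 dx = -1;
  ∫_0^1 4*x^2 dx = 4/3.
Sum: 1 − 6/5 − 1 + 4/3 = 2/15.
So RHS = -∫_0^1 v(x) φ(x) dx = -2/15.
LHS − RHS = 1/4 ≠ 0, so the identity fails.
(For a valid weak derivative the identity must hold for EVERY test function, in particular this one. The failure shows v is NOT the weak derivative of u.)
Correct weak derivative would be u'(x) = 1 - 6*x**2.


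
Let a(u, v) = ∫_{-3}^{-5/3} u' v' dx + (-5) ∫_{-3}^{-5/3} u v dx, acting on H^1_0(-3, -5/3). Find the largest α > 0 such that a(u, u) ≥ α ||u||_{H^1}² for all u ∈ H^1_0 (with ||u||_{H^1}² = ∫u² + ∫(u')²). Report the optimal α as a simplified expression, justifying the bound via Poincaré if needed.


α = (-80 + 9*π^2)/(16 + 9*π^2)

Coercivity of a(·,·) on H^1_0(-3, -5/3) means a(u, u) ≥ α ||u||_{H^1}² for every u ∈ H^1_0.
The interval has length L = 4/3, and Poincaré/coercivity depend only on L. Here a(u, u) = ∫(u')² + (-5)·∫u².
Here c = -5 < 0 with |c| < (π/L)² = 9*π^2/16, so coercivity still holds. The condition a(u,u) ≥ α||u||_{H^1}² reads (1−α)∫(u')² ≥ (α−c)∫u². Any admissible α is ≤ 1 (rapidly oscillating u have ∫u²/∫(u')² → 0), and α = 1 would force 0 ≥ (1−c)∫u², impossible since c < 1; so 1−α > 0. By the sharp Poincaré inequality on H^1_0 of an interval of length L, ∫(u')² ≥ (π/L)²∫u² with equality for the first sine mode sin(π(x−x₀)/L) (x₀ the left endpoint), so the inequality holds for all u iff (1−α)(π/L)² ≥ α − c, i.e. α ≤ ((π/L)² + c)/((π/L)² + 1) = (1 + c(L/π)²)/(1 + (L/π)²). (Direct route, valid since c ≤ 0: Poincaré gives c∫u² ≥ c(L/π)²∫(u')², so a(u,u) ≥ (1 + c(L/π)²)∫(u')², while ||u||_{H^1}² ≤ (1 + (L/π)²)∫(u')²; dividing yields the same α.) With (π/L)² = 9*π^2/16 and c = -5, the largest admissible constant is α = ((π/L)² + c)/((π/L)² + 1).
Simplifying, α = (-80 + 9*π^2)/(16 + 9*π^2).


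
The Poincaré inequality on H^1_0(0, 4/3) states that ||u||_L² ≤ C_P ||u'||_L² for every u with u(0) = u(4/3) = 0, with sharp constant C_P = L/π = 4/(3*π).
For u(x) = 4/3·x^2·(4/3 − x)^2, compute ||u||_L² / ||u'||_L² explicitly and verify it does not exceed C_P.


||u||_L² / ||u'||_L² = 2*sqrt(3)/9 < C_P = 4/(3*π).

u(x) = 4/3·x^2·(4/3 − x)^2, so u'(x) = 16*x*(3*x - 4)*(3*x - 2)/27.
u(x) = 4/3·x^2·(4/3 − x)^2 vanishes at x = 0 and x = 4/3, so u ∈ H^1_0(0, 4/3). Differentiate via the product rule and integrate the resulting polynomials term by term.
  ∫_0^4/3 u² dx = ∫_0^4/3 (16*x^8/9 - 256*x^7/27 + 512*x^6/27 - 4096*x^5/243 + 4096*x^4/729) dx. Term by term:
    ∫_0^4/3 16*x^8/9 dx = 4194304/1594323;  ∫_0^4/3 -256*x^7/27 dx = -2097152/177147;  ∫_0^4/3 512*x^6/27 dx = 8388608/413343;
    ∫_0^4/3 -4096*x^5/243 dx = -8388608/531441;  ∫_0^4/3 4096*x^4/729 dx = 4194304/885735.
  Sum: 4194304/1594323 − 2097152/177147 + 8388608/413343 − 8388608/531441 + 4194304/885735 = 2097152/55801305.
  ∫_0^4/3 (u')² dx = ∫_0^4/3 (256*x^6/9 - 1024*x^5/9 + 13312*x^4/81 - 8192*x^3/81 + 16384*x^2/729) dx. Term by term:
    ∫_0^4/3 256*x^6/9 dx = 4194304/137781;  ∫_0^4/3 -1024*x^5/9 dx = -2097152/19683;  ∫_0^4/3 13312*x^4/81 dx = 13631488/98415;
    ∫_0^4/3 -8192*x^3/81 dx = -524288/6561;  ∫_0^4/3 16384*x^2/729 dx = 1048576/59049.
  Sum: 4194304/137781 − 2097152/19683 + 13631488/98415 − 524288/6561 + 1048576/59049 = 524288/2066715.
∫_0^4/3 u² dx = 2097152/55801305, so ||u||_L² = 1024*sqrt(210)/76545.
∫_0^4/3 (u')² dx = 524288/2066715, so ||u'||_L² = 512*sqrt(70)/8505.
Ratio ||u||_L² / ||u'||_L² = 2*sqrt(3)/9.
Sharp Poincaré constant on H^1_0(0, 4/3) is C_P = L/π = 4/(3*π), achieved by sin(3*π/4·x).
A polynomial bump cannot attain the sharp Poincaré constant (only the first sine eigenfunction does), so the ratio is strictly less than C_P, consistent with ||u||_L² ≤ C_P ||u'||_L².


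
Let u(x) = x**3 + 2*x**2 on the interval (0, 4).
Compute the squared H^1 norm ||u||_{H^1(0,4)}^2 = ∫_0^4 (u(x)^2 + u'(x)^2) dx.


||u||_{H^1}^2 = 336384/35

The H^1 norm (squared) on an interval (0, L) is
  ||u||_{H^1}^2 = ∫_0^L u(x)^2 dx + ∫_0^L u'(x)^2 dx.
Compute u'(x) = 3*x**2 + 4*x.
Then u(x)^2 = x**6 + 4*x**5 + 4*x**4 and u'(x)^2 = 9*x**4 + 24*x**3 + 16*x**2.
Integrate each monomial from 0 to 4 using ∫_0^4 c·x^n dx = c·4^(n+1)/(n+1):
  ∫_0^4 u(x)^2 dx = ∫_0^4 (x^6 + 4*x^5 + 4*x^4) dx. Term by term:
    ∫_0^4 x^6 dx = 16384/7;  ∫_0^4 4*x^5 dx = 8192/3;  ∫_0^4 4*x^4 dx = 4096/5.
  Sum: 16384/7 + 8192/3 + 4096/5 = 618496/105.
  ∫_0^4 u'(x)^2 dx = ∫_0^4 (9*x^4 + 24*x^3 + 16*x^2) dx. Term by term:
    ∫_0^4 9*x^4 dx = 9216/5;  ∫_0^4 24*x^3 dx = 1536;  ∫_0^4 16*x^2 dx = 1024/3.
  Sum: 9216/5 + 1536 + 1024/3 = 55808/15.
Adding: ||u||_{H^1}^2 = 618496/105 + 55808/15 = 336384/35.


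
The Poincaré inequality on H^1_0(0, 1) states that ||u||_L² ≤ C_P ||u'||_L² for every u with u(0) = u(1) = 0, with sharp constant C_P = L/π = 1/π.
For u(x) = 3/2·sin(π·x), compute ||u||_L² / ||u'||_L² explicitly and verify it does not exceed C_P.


||u||_L² / ||u'||_L² = 1/π = C_P.

u(x) = 3/2·sin(π·x), so u'(x) = 3*π*cos(π*x)/2.
Writing u(x) = A·sin(kπx/L) with A = 3/2 and k = 1, use ∫_0^L sin²(kπx/L) dx = L/2 and ∫_0^L cos²(kπx/L) dx = L/2.
u² = 9/4·sin²(π·x) and (u')² = 9*π^2/4·cos²(π·x), and each of sin², cos² integrates to L/2 = 1/2 over (0, 1).
∫_0^1 u² dx = 9/8, so ||u||_L² = 3*sqrt(2)/4.
∫_0^1 (u')² dx = 9*π^2/8, so ||u'||_L² = 3*sqrt(2)*π/4.
Ratio ||u||_L² / ||u'||_L² = 1/π.
Sharp Poincaré constant on H^1_0(0, 1) is C_P = L/π = 1/π, achieved by sin(π·x).
This is the k = 1 eigenfunction (up to amplitude), so the ratio equals the sharp Poincaré constant exactly.


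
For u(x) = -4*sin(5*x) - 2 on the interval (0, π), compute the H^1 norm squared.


||u||_{H^1(0,π)}^2 = 32/5 + 212*π

u'(x) = -20*cos(5*x).
Expand u² and (u')² and integrate term by term on (0, π), using: for integers n ≥ 1, ∫_0^π sin²(nx) dx = ∫_0^π cos²(nx) dx = π/2; for n ≠ n', ∫_0^π sin(nx)sin(n'x) dx = ∫_0^π cos(nx)cos(n'x) dx = 0; and by product-to-sum, ∫_0^π sin(nx)cos(n'x) dx = ½∫_0^π [sin((n+n')x) + sin((n−n')x)] dx, which is 0 when n+n' is even and 2n/(n²−n'²) when n+n' is odd (it need not vanish on (0, π)). For the constant mode: ∫_0^π 1 dx = π, ∫_0^π cos(nx) dx = 0, ∫_0^π sin(nx) dx = (1−(−1)^n)/n.
  u² squared terms: (-2)²·∫1 dx = 4·π = 4*π;  (-4)²·∫sin(5x)² dx = 16·π/2 = 8*π.
  u² cross terms: 2·(-2)·(-4)·∫1·sin(5x) dx = 16·(2/5) = 32/5.
  So ∫_0^π u² dx = 4*π + 8*π + 32/5 = 32/5 + 12*π.
  (u')² squared terms: (-20)²·∫cos(5x)² dx = 400·π/2 = 200*π.
  So ∫_0^π (u')² dx = 200*π.
||u||_{H^1}^2 = (32/5 + 12*π) + (200*π) = 32/5 + 212*π.


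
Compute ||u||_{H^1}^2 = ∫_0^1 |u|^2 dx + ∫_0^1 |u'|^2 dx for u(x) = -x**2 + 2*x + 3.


||u||_{H^1}^2 = 223/15

The H^1 norm (squared) on an interval (0, L) is
  ||u||_{H^1}^2 = ∫_0^L u(x)^2 dx + ∫_0^L u'(x)^2 dx.
Compute u'(x) = 2 - 2*x.
Then u(x)^2 = x**4 - 4*x**3 - 2*x**2 + 12*x + 9 and u'(x)^2 = 4*x**2 - 8*x + 4.
Integrate each monomial from 0 to 1 using ∫_0^1 c·x^n dx = c·1^(n+1)/(n+1):
  ∫_0^1 u(x)^2 dx = ∫_0^1 (x^4 - 4*x^3 - 2*x^2 + 12*x + 9) dx. Term by term:
    ∫_0^1 x^4 dx = 1/5;  ∫_0^1 -4*x^3 dx = -1;  ∫_0^1 -2*x^2 dx = -2/3;
    ∫_0^1 12*x dx = 6;  ∫_0^1 9 dx = 9.
  Sum: 1/5 − 1 − 2/3 + 6 + 9 = 203/15.
  ∫_0^1 u'(x)^2 dx = ∫_0^1 (4*x^2 - 8*x + 4) dx. Term by term:
    ∫_0^1 4*x^2 dx = 4/3;  ∫_0^1 -8*x dx = -4;  ∫_0^1 4 dx = 4.
  Sum: 4/3 − 4 + 4 = 4/3.
Adding: ||u||_{H^1}^2 = 203/15 + 4/3 = 223/15.


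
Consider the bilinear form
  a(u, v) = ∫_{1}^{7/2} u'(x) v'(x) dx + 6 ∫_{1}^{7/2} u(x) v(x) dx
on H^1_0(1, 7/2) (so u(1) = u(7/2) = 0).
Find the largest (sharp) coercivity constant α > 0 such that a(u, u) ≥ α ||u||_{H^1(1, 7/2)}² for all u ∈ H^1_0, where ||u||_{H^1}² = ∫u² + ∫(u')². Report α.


α = 1

Coercivity of a(·,·) on H^1_0(1, 7/2) means a(u, u) ≥ α ||u||_{H^1}² for every u ∈ H^1_0.
The interval has length L = 5/2, and Poincaré/coercivity depend only on L. Here a(u, u) = ∫(u')² + (6)·∫u².
Here c = 6 ≥ 1, so a(u,u) = ∫(u')² + c∫u² ≥ ∫(u')² + ∫u² = ||u||_{H^1}², i.e. α = 1 works. No larger α is possible: a(u,u) ≥ α||u||_{H^1}² means (1−α)∫(u')² ≥ (α−c)∫u², and for the modes u_n = sin(nπ(x−x₀)/L) (x₀ the left endpoint) one has ∫u_n²/∫(u_n')² = (L/(nπ))² → 0, so a(u_n,u_n)/||u_n||_{H^1}² → 1. Hence the optimal constant is α = 1.
Therefore α = 1.


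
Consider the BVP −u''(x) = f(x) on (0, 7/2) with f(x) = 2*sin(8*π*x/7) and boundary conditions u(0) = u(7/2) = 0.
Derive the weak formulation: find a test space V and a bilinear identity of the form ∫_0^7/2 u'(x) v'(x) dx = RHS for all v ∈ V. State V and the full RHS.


V = H^1_0(0, 7/2) (so v(0) = v(7/2) = 0); weak form: ∫_0^7/2 u'v' dx = ∫_0^7/2 (2*sin(8*π*x/7)) v dx for all v ∈ V.

Multiply both sides by a test function v and integrate from 0 to 7/2:
  ∫_0^7/2 −u''(x) v(x) dx = ∫_0^7/2 f(x) v(x) dx.
Integrate the LHS by parts once:
  ∫_0^7/2 −u'' v dx = −[u'(x) v(x)]_0^7/2 + ∫_0^7/2 u'(x) v'(x) dx.
Thus ∫_0^7/2 u'(x) v'(x) dx = ∫_0^7/2 f(x) v(x) dx + [u'(x) v(x)]_0^7/2.
Choose V so that boundary terms are either known or forced to vanish.
u is Dirichlet: u(0) = u(7/2) = 0. Let V = H^1_0(0, 7/2); then v(0) = v(7/2) = 0, and [u' v]_0^7/2 = 0.
Weak formulation: find u (satisfying any essential BC) such that ∫_0^7/2 u'(x) v'(x) dx = ∫_0^7/2 f v dx for all v ∈ V.
Substituting f(x) = 2*sin(8*π*x/7), the right-hand side is ∫_0^7/2 (2*sin(8*π*x/7)) v dx.


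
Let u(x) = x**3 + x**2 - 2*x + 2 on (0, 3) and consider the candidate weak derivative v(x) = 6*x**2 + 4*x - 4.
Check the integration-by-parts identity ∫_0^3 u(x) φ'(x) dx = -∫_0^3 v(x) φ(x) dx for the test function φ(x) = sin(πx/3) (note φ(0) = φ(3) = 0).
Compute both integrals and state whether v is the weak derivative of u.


LHS = -87/π + 324/π^3, RHS = -174/π + 648/π^3. No, v is not the weak derivative of u.

u(x) = x**3 + x**2 - 2*x + 2, classical derivative u'(x) = 3*x**2 + 2*x - 2.
φ(x) = sin(πx/3), so φ'(x) = π*cos(π*x/3)/3.
Note φ(0) = φ(3) = 0, so the boundary term u·φ vanishes.
LHS = ∫_0^3 u(x) φ'(x) dx = ∫_0^3 (π*x^3*cos(π*x/3)/3 + π*x^2*cos(π*x/3)/3 - 2*π*x*cos(π*x/3)/3 + 2*π*cos(π*x/3)/3) dx. Term by term:
  ∫_0^3 2*π*cos(π*x/3)/3 dx = 0;  ∫_0^3 -2*π*x*cos(π*x/3)/3 dx = 12/π;  ∫_0^3 π*x^2*cos(π*x/3)/3 dx = -18/π;
  ∫_0^3 π*x^3*cos(π*x/3)/3 dx = -81/π + 324/π^3.
Sum: 0 + 12/π − 18/π + -81/π + 324/π^3 = -87/π + 324/π^3.
So LHS = -87/π + 324/π^3.
∫_0^3 v(x) φ(x) dx = ∫_0^3 (6*x^2*sin(π*x/3) + 4*x*sin(π*x/3) - 4*sin(π*x/3)) dx. Term by term:
  ∫_0^3 -4*sin(π*x/3) dx = -24/π;  ∫_0^3 4*x*sin(π*x/3) dx = 36/π;  ∫_0^3 6*x^2*sin(π*x/3) dx = -648/π^3 + 162/π.
Sum: -24/π + 36/π + -648/π^3 + 162/π = -648/π^3 + 174/π.
So RHS = -∫_0^3 v(x) φ(x) dx = -174/π + 648/π^3.
LHS − RHS = -324/π^3 + 87/π ≠ 0, so the identity fails.
(For a valid weak derivative the identity must hold for EVERY test function, in particular this one. The failure shows v is NOT the weak derivative of u.)
Correct weak derivative would be u'(x) = 3*x**2 + 2*x - 2.


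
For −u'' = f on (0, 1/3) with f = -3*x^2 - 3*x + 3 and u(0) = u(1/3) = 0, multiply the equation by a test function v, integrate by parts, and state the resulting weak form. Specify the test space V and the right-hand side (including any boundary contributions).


V = H^1_0(0, 1/3) (so v(0) = v(1/3) = 0); weak form: ∫_0^1/3 u'v' dx = ∫_0^1/3 (-3*x^2 - 3*x + 3) v dx for all v ∈ V.

Multiply both sides by a test function v and integrate from 0 to 1/3:
  ∫_0^1/3 −u''(x) v(x) dx = ∫_0^1/3 f(x) v(x) dx.
Integrate the LHS by parts once:
  ∫_0^1/3 −u'' v dx = −[u'(x) v(x)]_0^1/3 + ∫_0^1/3 u'(x) v'(x) dx.
Thus ∫_0^1/3 u'(x) v'(x) dx = ∫_0^1/3 f(x) v(x) dx + [u'(x) v(x)]_0^1/3.
Choose V so that boundary terms are either known or forced to vanish.
u is Dirichlet: u(0) = u(1/3) = 0. Let V = H^1_0(0, 1/3); then v(0) = v(1/3) = 0, and [u' v]_0^1/3 = 0.
Weak formulation: find u (satisfying any essential BC) such that ∫_0^1/3 u'(x) v'(x) dx = ∫_0^1/3 f v dx for all v ∈ V.
Substituting f(x) = -3*x^2 - 3*x + 3, the right-hand side is ∫_0^1/3 (-3*x^2 - 3*x + 3) v dx.


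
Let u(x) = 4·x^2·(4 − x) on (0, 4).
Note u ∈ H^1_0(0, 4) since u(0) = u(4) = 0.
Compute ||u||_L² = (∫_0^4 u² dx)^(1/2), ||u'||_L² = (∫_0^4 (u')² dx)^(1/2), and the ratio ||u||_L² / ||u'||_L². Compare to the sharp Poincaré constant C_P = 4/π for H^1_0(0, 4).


||u||_L² / ||u'||_L² = 2*sqrt(14)/7 < C_P = 4/π.

u(x) = 4·x^2·(4 − x), so u'(x) = 4*x*(8 - 3*x).
u(x) = 4·x^2·(4 − x) vanishes at x = 0 and x = 4, so u ∈ H^1_0(0, 4). Differentiate via the product rule and integrate the resulting polynomials term by term.
  ∫_0^4 u² dx = ∫_0^4 (16*x^6 - 128*x^5 + 256*x^4) dx. Term by term:
    ∫_0^4 16*x^6 dx = 262144/7;  ∫_0^4 -128*x^5 dx = -262144/3;  ∫_0^4 256*x^4 dx = 262144/5.
  Sum: 262144/7 − 262144/3 + 262144/5 = 262144/105.
  ∫_0^4 (u')² dx = ∫_0^4 (144*x^4 - 768*x^3 + 1024*x^2) dx. Term by term:
    ∫_0^4 144*x^4 dx = 147456/5;  ∫_0^4 -768*x^3 dx = -49152;  ∫_0^4 1024*x^2 dx = 65536/3.
  Sum: 147456/5 − 49152 + 65536/3 = 32768/15.
∫_0^4 u² dx = 262144/105, so ||u||_L² = 512*sqrt(105)/105.
∫_0^4 (u')² dx = 32768/15, so ||u'||_L² = 128*sqrt(30)/15.
Ratio ||u||_L² / ||u'||_L² = 2*sqrt(14)/7.
Sharp Poincaré constant on H^1_0(0, 4) is C_P = L/π = 4/π, achieved by sin(π/4·x).
A polynomial bump cannot attain the sharp Poincaré constant (only the first sine eigenfunction does), so the ratio is strictly less than C_P, consistent with ||u||_L² ≤ C_P ||u'||_L².


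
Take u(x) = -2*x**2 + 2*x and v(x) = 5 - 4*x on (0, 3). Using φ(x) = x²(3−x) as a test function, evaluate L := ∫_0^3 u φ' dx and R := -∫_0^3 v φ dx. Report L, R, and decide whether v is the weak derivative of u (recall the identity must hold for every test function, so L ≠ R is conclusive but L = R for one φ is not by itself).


LHS = 351/10, RHS = 297/20. No, v is not the weak derivative of u.

u(x) = -2*x**2 + 2*x, classical derivative u'(x) = 2 - 4*x.
φ(x) = x²(3−x), so φ'(x) = 3*x*(2 - x).
Note φ(0) = φ(3) = 0, so the boundary term u·φ vanishes.
LHS = ∫_0^3 u(x) φ'(x) dx = ∫_0^3 (6*x^4 - 18*x^3 + 12*x^2) dx. Term by term:
  ∫_0^3 6*x^4 dx = 1458/5;  ∫_0^3 -18*x^3 dx = -729/2;  ∫_0^3 12*x^2 dx = 108.
Sum: 1458/5 − 729/2 + 108 = 351/10.
So LHS = 351/10.
∫_0^3 v(x) φ(x) dx = ∫_0^3 (4*x^4 - 17*x^3 + 15*x^2) dx. Term by term:
  ∫_0^3 4*x^4 dx = 972/5;  ∫_0^3 -17*x^3 dx = -1377/4;  ∫_0^3 15*x^2 dx = 135.
Sum: 972/5 − 1377/4 + 135 = -297/20.
So RHS = -∫_0^3 v(x) φ(x) dx = 297/20.
LHS − RHS = 81/4 ≠ 0, so the identity fails.
(For a valid weak derivative the identity must hold for EVERY test function, in particular this one. The failure shows v is NOT the weak derivative of u.)
Correct weak derivative would be u'(x) = 2 - 4*x.


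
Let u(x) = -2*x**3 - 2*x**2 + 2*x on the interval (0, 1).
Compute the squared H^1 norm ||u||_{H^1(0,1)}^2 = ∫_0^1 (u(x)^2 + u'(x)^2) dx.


||u||_{H^1}^2 = 454/35

The H^1 norm (squared) on an interval (0, L) is
  ||u||_{H^1}^2 = ∫_0^L u(x)^2 dx + ∫_0^L u'(x)^2 dx.
Compute u'(x) = -6*x**2 - 4*x + 2.
Then u(x)^2 = 4*x**6 + 8*x**5 - 4*x**4 - 8*x**3 + 4*x**2 and u'(x)^2 = 36*x**4 + 48*x**3 - 8*x**2 - 16*x + 4.
Integrate each monomial from 0 to 1 using ∫_0^1 c·x^n dx = c·1^(n+1)/(n+1):
  ∫_0^1 u(x)^2 dx = ∫_0^1 (4*x^6 + 8*x^5 - 4*x^4 - 8*x^3 + 4*x^2) dx. Term by term:
    ∫_0^1 4*x^6 dx = 4/7;  ∫_0^1 8*x^5 dx = 4/3;  ∫_0^1 -4*x^4 dx = -4/5;
    ∫_0^1 -8*x^3 dx = -2;  ∫_0^1 4*x^2 dx = 4/3.
  Sum: 4/7 + 4/3 − 4/5 − 2 + 4/3 = 46/105.
  ∫_0^1 u'(x)^2 dx = ∫_0^1 (36*x^4 + 48*x^3 - 8*x^2 - 16*x + 4) dx. Term by term:
    ∫_0^1 36*x^4 dx = 36/5;  ∫_0^1 48*x^3 dx = 12;  ∫_0^1 -8*x^2 dx = -8/3;
    ∫_0^1 -16*x dx = -8;  ∫_0^1 4 dx = 4.
  Sum: 36/5 + 12 − 8/3 − 8 + 4 = 188/15.
Adding: ||u||_{H^1}^2 = 46/105 + 188/15 = 454/35.


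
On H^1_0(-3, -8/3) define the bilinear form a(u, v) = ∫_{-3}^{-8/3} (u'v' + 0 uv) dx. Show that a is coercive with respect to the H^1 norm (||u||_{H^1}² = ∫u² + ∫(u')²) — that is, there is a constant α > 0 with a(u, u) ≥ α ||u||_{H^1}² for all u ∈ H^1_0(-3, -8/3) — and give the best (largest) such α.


α = 9*π^2/(1 + 9*π^2)

Coercivity of a(·,·) on H^1_0(-3, -8/3) means a(u, u) ≥ α ||u||_{H^1}² for every u ∈ H^1_0.
The interval has length L = 1/3, and Poincaré/coercivity depend only on L. Here a(u, u) = ∫(u')² + (0)·∫u².
Here c = 0, so a(u,u) = ∫(u')² alone. The condition a(u,u) ≥ α||u||_{H^1}² reads (1−α)∫(u')² ≥ (α−c)∫u². Any admissible α is ≤ 1 (rapidly oscillating u have ∫u²/∫(u')² → 0), and α = 1 would force 0 ≥ (1−c)∫u², impossible since c < 1; so 1−α > 0. By the sharp Poincaré inequality on H^1_0 of an interval of length L, ∫(u')² ≥ (π/L)²∫u² with equality for the first sine mode sin(π(x−x₀)/L) (x₀ the left endpoint), so the inequality holds for all u iff (1−α)(π/L)² ≥ α − c, i.e. α ≤ ((π/L)² + c)/((π/L)² + 1) = (1 + c(L/π)²)/(1 + (L/π)²). (Direct route, valid since c ≤ 0: Poincaré gives c∫u² ≥ c(L/π)²∫(u')², so a(u,u) ≥ (1 + c(L/π)²)∫(u')², while ||u||_{H^1}² ≤ (1 + (L/π)²)∫(u')²; dividing yields the same α.) With (π/L)² = 9*π^2 and c = 0, the largest admissible constant is α = ((π/L)² + c)/((π/L)² + 1).
Simplifying, α = 9*π^2/(1 + 9*π^2).


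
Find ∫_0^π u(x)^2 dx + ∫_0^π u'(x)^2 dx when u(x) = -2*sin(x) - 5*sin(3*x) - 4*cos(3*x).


||u||_{H^1(0,π)}^2 = 209*π

u'(x) = 12*sin(3*x) - 2*cos(x) - 15*cos(3*x).
Expand u² and (u')² and integrate term by term on (0, π), using: for integers n ≥ 1, ∫_0^π sin²(nx) dx = ∫_0^π cos²(nx) dx = π/2; for n ≠ n', ∫_0^π sin(nx)sin(n'x) dx = ∫_0^π cos(nx)cos(n'x) dx = 0; and by product-to-sum, ∫_0^π sin(nx)cos(n'x) dx = ½∫_0^π [sin((n+n')x) + sin((n−n')x)] dx, which is 0 when n+n' is even and 2n/(n²−n'²) when n+n' is odd (it need not vanish on (0, π)).
  u² squared terms: (-5)²·∫sin(3x)² dx = 25·π/2 = 25*π/2;  (-4)²·∫cos(3x)² dx = 16·π/2 = 8*π;  (-2)²·∫sin(x)² dx = 4·π/2 = 2*π.
  u² cross terms: 2·(-5)·(-4)·∫sin(3x)·cos(3x) dx = 40·(0) = 0;  2·(-5)·(-2)·∫sin(3x)·sin(x) dx = 20·(0) = 0;  2·(-4)·(-2)·∫cos(3x)·sin(x) dx = 16·(0) = 0.
  So ∫_0^π u² dx = 25*π/2 + 8*π + 2*π + 0 + 0 + 0 = 45*π/2.
  (u')² squared terms: (-15)²·∫cos(3x)² dx = 225·π/2 = 225*π/2;  (-2)²·∫cos(x)² dx = 4·π/2 = 2*π;  (12)²·∫sin(3x)² dx = 144·π/2 = 72*π.
  (u')² cross terms: 2·(-15)·(-2)·∫cos(3x)·cos(x) dx = 60·(0) = 0;  2·(-15)·(12)·∫cos(3x)·sin(3x) dx = -360·(0) = 0;  2·(-2)·(12)·∫cos(x)·sin(3x) dx = -48·(0) = 0.
  So ∫_0^π (u')² dx = 225*π/2 + 2*π + 72*π + 0 + 0 + 0 = 373*π/2.
||u||_{H^1}^2 = (45*π/2) + (373*π/2) = 209*π.


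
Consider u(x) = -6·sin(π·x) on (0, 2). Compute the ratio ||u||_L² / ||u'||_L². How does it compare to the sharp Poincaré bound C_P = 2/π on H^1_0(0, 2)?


||u||_L² / ||u'||_L² = 1/π < C_P = 2/π.

u(x) = -6·sin(π·x), so u'(x) = -6*π*cos(π*x).
Writing u(x) = A·sin(kπx/L) with A = -6 and k = 2, use ∫_0^L sin²(kπx/L) dx = L/2 and ∫_0^L cos²(kπx/L) dx = L/2.
u² = 36·sin²(π·x) and (u')² = 36*π^2·cos²(π·x), and each of sin², cos² integrates to L/2 = 1 over (0, 2).
∫_0^2 u² dx = 36, so ||u||_L² = 6.
∫_0^2 (u')² dx = 36*π^2, so ||u'||_L² = 6*π.
Ratio ||u||_L² / ||u'||_L² = 1/π.
Sharp Poincaré constant on H^1_0(0, 2) is C_P = L/π = 2/π, achieved by sin(π/2·x).
This is the k = 2 harmonic; the ratio L/(kπ) is strictly less than C_P = L/π, consistent with the sharp inequality ||u||_L² ≤ C_P ||u'||_L².


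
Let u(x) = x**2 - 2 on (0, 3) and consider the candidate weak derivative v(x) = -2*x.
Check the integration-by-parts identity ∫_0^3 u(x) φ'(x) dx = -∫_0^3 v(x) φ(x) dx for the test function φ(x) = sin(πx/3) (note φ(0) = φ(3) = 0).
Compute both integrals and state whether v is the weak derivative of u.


LHS = -18/π, RHS = 18/π. No, v is not the weak derivative of u.

u(x) = x**2 - 2, classical derivative u'(x) = 2*x.
φ(x) = sin(πx/3), so φ'(x) = π*cos(π*x/3)/3.
Note φ(0) = φ(3) = 0, so the boundary term u·φ vanishes.
LHS = ∫_0^3 u(x) φ'(x) dx = ∫_0^3 (π*x^2*cos(π*x/3)/3 - 2*π*cos(π*x/3)/3) dx. Term by term:
  ∫_0^3 -2*π*cos(π*x/3)/3 dx = 0;  ∫_0^3 π*x^2*cos(π*x/3)/3 dx = -18/π.
Sum: 0 − 18/π = -18/π.
So LHS = -18/π.
∫_0^3 v(x) φ(x) dx = ∫_0^3 (-2*x*sin(π*x/3)) dx. Term by term:
  ∫_0^3 -2*x*sin(π*x/3) dx = -18/π.
So RHS = -∫_0^3 v(x) φ(x) dx = 18/π.
LHS − RHS = -36/π ≠ 0, so the identity fails.
(For a valid weak derivative the identity must hold for EVERY test function, in particular this one. The failure shows v is NOT the weak derivative of u.)
Correct weak derivative would be u'(x) = 2*x.


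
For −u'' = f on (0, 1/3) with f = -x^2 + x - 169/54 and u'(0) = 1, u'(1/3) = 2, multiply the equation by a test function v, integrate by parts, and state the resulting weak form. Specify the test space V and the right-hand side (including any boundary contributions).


V = H^1(0, 1/3) (v unrestricted at boundary; u is determined up to an additive constant); weak form: ∫_0^1/3 u'v' dx = ∫_0^1/3 (-x^2 + x - 169/54) v dx + 2·v(1/3) − v(0) for all v ∈ V.

Multiply both sides by a test function v and integrate from 0 to 1/3:
  ∫_0^1/3 −u''(x) v(x) dx = ∫_0^1/3 f(x) v(x) dx.
Integrate the LHS by parts once:
  ∫_0^1/3 −u'' v dx = −[u'(x) v(x)]_0^1/3 + ∫_0^1/3 u'(x) v'(x) dx.
Thus ∫_0^1/3 u'(x) v'(x) dx = ∫_0^1/3 f(x) v(x) dx + [u'(x) v(x)]_0^1/3.
Choose V so that boundary terms are either known or forced to vanish.
u has inhomogeneous Neumann u'(0) = 1, u'(1/3) = 2. [u' v]_0^1/3 = (2)·v(1/3) − (1)·v(0) = 2·v(1/3) − v(0). Take V = H^1(0, 1/3); boundary term becomes part of RHS.
Weak formulation: find u (satisfying any essential BC) such that ∫_0^1/3 u'(x) v'(x) dx = ∫_0^1/3 f v dx + 2·v(1/3) − v(0) for all v ∈ V (Neumann data are natural BCs: they enter the RHS as boundary terms).
Substituting f(x) = -x^2 + x - 169/54, the right-hand side is ∫_0^1/3 (-x^2 + x - 169/54) v dx + 2·v(1/3) − v(0).
Compatibility check (pure Neumann): taking v ≡ 1 ∈ V gives 0 = ∫_0^1/3 f dx + (2) − (1), i.e. ∫_0^1/3 f dx must equal u'(0) − u'(1/3) = -1. Indeed ∫_0^1/3 (-x^2 + x - 169/54) dx = -1, so the data are compatible. The solution is then unique only up to an additive constant (fix it e.g. by requiring ∫_0^1/3 u dx = 0).


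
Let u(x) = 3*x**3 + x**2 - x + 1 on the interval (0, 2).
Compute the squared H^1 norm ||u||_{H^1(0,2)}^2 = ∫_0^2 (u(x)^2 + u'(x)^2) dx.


||u||_{H^1}^2 = 87952/105

The H^1 norm (squared) on an interval (0, L) is
  ||u||_{H^1}^2 = ∫_0^L u(x)^2 dx + ∫_0^L u'(x)^2 dx.
Compute u'(x) = 9*x**2 + 2*x - 1.
Then u(x)^2 = 9*x**6 + 6*x**5 - 5*x**4 + 4*x**3 + 3*x**2 - 2*x + 1 and u'(x)^2 = 81*x**4 + 36*x**3 - 14*x**2 - 4*x + 1.
Integrate each monomial from 0 to 2 using ∫_0^2 c·x^n dx = c·2^(n+1)/(n+1):
  ∫_0^2 u(x)^2 dx = ∫_0^2 (9*x^6 + 6*x^5 - 5*x^4 + 4*x^3 + 3*x^2 - 2*x + 1) dx. Term by term:
    ∫_0^2 9*x^6 dx = 1152/7;  ∫_0^2 6*x^5 dx = 64;  ∫_0^2 -5*x^4 dx = -32;
    ∫_0^2 4*x^3 dx = 16;  ∫_0^2 3*x^2 dx = 8;  ∫_0^2 -2*x dx = -4;
    ∫_0^2 1 dx = 2.
  Sum: 1152/7 + 64 − 32 + 16 + 8 − 4 + 2 = 1530/7.
  ∫_0^2 u'(x)^2 dx = ∫_0^2 (81*x^4 + 36*x^3 - 14*x^2 - 4*x + 1) dx. Term by term:
    ∫_0^2 81*x^4 dx = 2592/5;  ∫_0^2 36*x^3 dx = 144;  ∫_0^2 -14*x^2 dx = -112/3;
    ∫_0^2 -4*x dx = -8;  ∫_0^2 1 dx = 2.
  Sum: 2592/5 + 144 − 112/3 − 8 + 2 = 9286/15.
Adding: ||u||_{H^1}^2 = 1530/7 + 9286/15 = 87952/105.


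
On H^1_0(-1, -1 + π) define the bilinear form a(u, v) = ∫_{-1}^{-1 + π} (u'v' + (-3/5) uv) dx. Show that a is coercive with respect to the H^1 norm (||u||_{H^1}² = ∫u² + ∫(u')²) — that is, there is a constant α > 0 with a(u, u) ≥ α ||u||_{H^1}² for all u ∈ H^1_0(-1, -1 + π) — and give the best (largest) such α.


α = 1/5

Coercivity of a(·,·) on H^1_0(-1, -1 + π) means a(u, u) ≥ α ||u||_{H^1}² for every u ∈ H^1_0.
The interval has length L = π, and Poincaré/coercivity depend only on L. Here a(u, u) = ∫(u')² + (-3/5)·∫u².
Here c = -3/5 < 0 with |c| < (π/L)² = 1, so coercivity still holds. The condition a(u,u) ≥ α||u||_{H^1}² reads (1−α)∫(u')² ≥ (α−c)∫u². Any admissible α is ≤ 1 (rapidly oscillating u have ∫u²/∫(u')² → 0), and α = 1 would force 0 ≥ (1−c)∫u², impossible since c < 1; so 1−α > 0. By the sharp Poincaré inequality on H^1_0 of an interval of length L, ∫(u')² ≥ (π/L)²∫u² with equality for the first sine mode sin(π(x−x₀)/L) (x₀ the left endpoint), so the inequality holds for all u iff (1−α)(π/L)² ≥ α − c, i.e. α ≤ ((π/L)² + c)/((π/L)² + 1) = (1 + c(L/π)²)/(1 + (L/π)²). (Direct route, valid since c ≤ 0: Poincaré gives c∫u² ≥ c(L/π)²∫(u')², so a(u,u) ≥ (1 + c(L/π)²)∫(u')², while ||u||_{H^1}² ≤ (1 + (L/π)²)∫(u')²; dividing yields the same α.) With (π/L)² = 1 and c = -3/5, the largest admissible constant is α = ((π/L)² + c)/((π/L)² + 1).
Simplifying, α = 1/5.
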